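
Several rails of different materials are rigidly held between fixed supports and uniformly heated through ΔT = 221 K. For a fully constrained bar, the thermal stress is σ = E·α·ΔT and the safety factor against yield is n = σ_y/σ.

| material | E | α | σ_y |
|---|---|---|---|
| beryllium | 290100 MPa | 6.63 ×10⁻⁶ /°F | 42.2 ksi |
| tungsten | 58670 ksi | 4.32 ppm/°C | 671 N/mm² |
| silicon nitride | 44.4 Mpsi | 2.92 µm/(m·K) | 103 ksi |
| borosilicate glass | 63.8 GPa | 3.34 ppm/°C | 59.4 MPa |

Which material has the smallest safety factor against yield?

With everything in SI (GPa, ×10⁻⁶/K, MPa):
  beryllium: E = 290.1, α = 11.9, σ_y = 291.0 → σ = 765 MPa, n = 0.380
  tungsten: E = 404.5, α = 4.32, σ_y = 671.0 → σ = 386 MPa, n = 1.74
  silicon nitride: E = 306.1, α = 2.92, σ_y = 710.2 → σ = 198 MPa, n = 3.59
  borosilicate glass: E = 63.80, α = 3.34, σ_y = 59.40 → σ = 47.1 MPa, n = 1.26
Smallest n: beryllium with n = 0.380.

beryllium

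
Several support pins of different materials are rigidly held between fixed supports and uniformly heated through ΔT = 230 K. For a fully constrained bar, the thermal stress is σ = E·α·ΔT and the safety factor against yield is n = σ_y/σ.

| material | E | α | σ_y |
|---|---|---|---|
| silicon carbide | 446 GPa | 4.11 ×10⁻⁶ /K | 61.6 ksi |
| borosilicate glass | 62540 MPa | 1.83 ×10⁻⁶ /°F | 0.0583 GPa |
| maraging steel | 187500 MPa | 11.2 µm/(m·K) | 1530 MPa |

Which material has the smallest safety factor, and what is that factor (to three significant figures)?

silicon carbide, n = 1.01

Converting E to GPa, α to ×10⁻⁶/K, σ_y to MPa, then σ and n for each:
  silicon carbide: E = 446.0, α = 4.11, σ_y = 424.7 → σ = 422 MPa, n = 1.01
  borosilicate glass: E = 62.54, α = 3.29, σ_y = 58.30 → σ = 47.4 MPa, n = 1.23
  maraging steel: E = 187.5, α = 11.2, σ_y = 1530 → σ = 483 MPa, n = 3.17
The minimum is silicon carbide at n = 1.01.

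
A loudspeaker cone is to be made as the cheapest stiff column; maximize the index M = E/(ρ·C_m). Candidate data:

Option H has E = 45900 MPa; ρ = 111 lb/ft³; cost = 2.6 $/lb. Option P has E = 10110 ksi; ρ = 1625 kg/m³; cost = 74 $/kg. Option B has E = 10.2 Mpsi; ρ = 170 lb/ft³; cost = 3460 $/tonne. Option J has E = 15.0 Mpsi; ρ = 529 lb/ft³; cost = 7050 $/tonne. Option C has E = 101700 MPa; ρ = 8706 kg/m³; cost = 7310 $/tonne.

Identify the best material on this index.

After converting to SI:
  option H: E = 45.90 GPa, ρ = 1778 kg/m³, cost = 5.732 $/kg
  option P: E = 69.71 GPa, ρ = 1625 kg/m³, cost = 74.00 $/kg
  option B: E = 70.33 GPa, ρ = 2723 kg/m³, cost = 3.460 $/kg
  option J: E = 103.4 GPa, ρ = 8474 kg/m³, cost = 7.050 $/kg
  option C: E = 101.7 GPa, ρ = 8706 kg/m³, cost = 7.310 $/kg
  option B: M = 7.46 MN·m per $
  option H: M = 4.50 MN·m per $
  option J: M = 1.73 MN·m per $
  option C: M = 1.60 MN·m per $
  option P: M = 0.580 MN·m per $
Highest index: option B.

option B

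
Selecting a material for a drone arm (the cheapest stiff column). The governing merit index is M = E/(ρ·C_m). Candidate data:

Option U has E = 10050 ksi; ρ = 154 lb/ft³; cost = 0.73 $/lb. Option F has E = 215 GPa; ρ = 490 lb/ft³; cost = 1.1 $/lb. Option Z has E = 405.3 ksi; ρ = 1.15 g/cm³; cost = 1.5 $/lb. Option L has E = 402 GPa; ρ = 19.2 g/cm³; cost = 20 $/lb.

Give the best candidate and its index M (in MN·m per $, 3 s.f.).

After converting to SI:
  option U: E = 69.29 GPa, ρ = 2467 kg/m³, cost = 1.609 $/kg
  option F: E = 215.0 GPa, ρ = 7849 kg/m³, cost = 2.425 $/kg
  option Z: E = 2.794 GPa, ρ = 1150 kg/m³, cost = 3.307 $/kg
  option L: E = 402.0 GPa, ρ = 19200 kg/m³, cost = 44.09 $/kg
  option U: M = 17.5 MN·m per $
  option F: M = 11.3 MN·m per $
  option Z: M = 0.735 MN·m per $
  option L: M = 0.475 MN·m per $
Highest index: option U.

option U, M = 17.5 MN·m per $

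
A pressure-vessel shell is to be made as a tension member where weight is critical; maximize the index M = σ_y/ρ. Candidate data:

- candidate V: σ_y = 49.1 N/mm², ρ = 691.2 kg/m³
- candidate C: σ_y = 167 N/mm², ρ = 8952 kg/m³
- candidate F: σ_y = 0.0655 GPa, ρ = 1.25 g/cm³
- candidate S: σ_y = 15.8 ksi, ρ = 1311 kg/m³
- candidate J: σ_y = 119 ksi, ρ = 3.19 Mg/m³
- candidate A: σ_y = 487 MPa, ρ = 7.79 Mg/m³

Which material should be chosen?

After converting to SI:
  candidate V: σ_y = 49.10 MPa, ρ = 691.2 kg/m³
  candidate C: σ_y = 167.0 MPa, ρ = 8952 kg/m³
  candidate F: σ_y = 65.50 MPa, ρ = 1250 kg/m³
  candidate S: σ_y = 108.9 MPa, ρ = 1311 kg/m³
  candidate J: σ_y = 820.5 MPa, ρ = 3190 kg/m³
  candidate A: σ_y = 487.0 MPa, ρ = 7790 kg/m³
  candidate J: M = 257 kN·m/kg
  candidate S: M = 83.1 kN·m/kg
  candidate V: M = 71.0 kN·m/kg
  candidate A: M = 62.5 kN·m/kg
  candidate F: M = 52.4 kN·m/kg
  candidate C: M = 18.7 kN·m/kg
The maximum is for candidate J.

candidate J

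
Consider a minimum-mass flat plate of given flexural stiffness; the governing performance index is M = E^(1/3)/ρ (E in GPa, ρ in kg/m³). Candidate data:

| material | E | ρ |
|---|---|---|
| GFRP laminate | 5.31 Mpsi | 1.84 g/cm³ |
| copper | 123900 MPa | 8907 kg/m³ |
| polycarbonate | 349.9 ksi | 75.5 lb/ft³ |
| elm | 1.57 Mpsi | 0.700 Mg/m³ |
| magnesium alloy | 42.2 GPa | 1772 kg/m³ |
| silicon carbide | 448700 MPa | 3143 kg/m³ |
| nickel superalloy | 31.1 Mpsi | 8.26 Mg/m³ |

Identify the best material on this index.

Putting every candidate on a common basis:
  GFRP laminate: E = 36.61 GPa, ρ = 1840 kg/m³
  copper: E = 123.9 GPa, ρ = 8907 kg/m³
  polycarbonate: E = 2.412 GPa, ρ = 1209 kg/m³
  elm: E = 10.82 GPa, ρ = 700.0 kg/m³
  magnesium alloy: E = 42.20 GPa, ρ = 1772 kg/m³
  silicon carbide: E = 448.7 GPa, ρ = 3143 kg/m³
  nickel superalloy: E = 214.4 GPa, ρ = 8260 kg/m³
  elm: M = 3.16×10⁻³
  silicon carbide: M = 2.44×10⁻³
  magnesium alloy: M = 1.96×10⁻³
  GFRP laminate: M = 1.80×10⁻³
  polycarbonate: M = 1.11×10⁻³
  nickel superalloy: M = 0.725×10⁻³
  copper: M = 0.560×10⁻³
The maximum is for elm.

elm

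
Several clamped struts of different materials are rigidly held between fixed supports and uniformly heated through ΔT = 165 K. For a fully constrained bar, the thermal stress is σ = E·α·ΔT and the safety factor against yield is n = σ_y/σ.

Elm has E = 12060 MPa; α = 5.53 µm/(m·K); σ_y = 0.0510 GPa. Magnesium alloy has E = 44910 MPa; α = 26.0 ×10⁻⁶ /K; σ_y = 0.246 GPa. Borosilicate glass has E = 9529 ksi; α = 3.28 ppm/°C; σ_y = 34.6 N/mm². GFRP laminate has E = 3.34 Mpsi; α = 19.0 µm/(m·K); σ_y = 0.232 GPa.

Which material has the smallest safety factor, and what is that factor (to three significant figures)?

Converting E to GPa, α to ×10⁻⁶/K, σ_y to MPa, then σ and n for each:
  elm: E = 12.06, α = 5.53, σ_y = 51.00 → σ = 11.0 MPa, n = 4.63
  magnesium alloy: E = 44.91, α = 26.0, σ_y = 246.0 → σ = 193 MPa, n = 1.28
  borosilicate glass: E = 65.70, α = 3.28, σ_y = 34.60 → σ = 35.6 MPa, n = 0.973
  GFRP laminate: E = 23.03, α = 19.0, σ_y = 232.0 → σ = 72.2 MPa, n = 3.21
Borosilicate glass has the lowest safety factor, n = 0.973.

borosilicate glass, n = 0.973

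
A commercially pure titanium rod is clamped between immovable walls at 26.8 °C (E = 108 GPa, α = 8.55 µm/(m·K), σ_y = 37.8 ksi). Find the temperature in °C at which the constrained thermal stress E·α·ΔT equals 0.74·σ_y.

236 °C

σ_y = 37.8 ksi = 260.6 MPa.
E·α·ΔT = 192.9 MPa ⇒ ΔT = 192.9 / (108.0×10³ × 8.55×10⁻⁶) = 208.9 K.
T = 26.8 + 208.9 = 235.7 °C.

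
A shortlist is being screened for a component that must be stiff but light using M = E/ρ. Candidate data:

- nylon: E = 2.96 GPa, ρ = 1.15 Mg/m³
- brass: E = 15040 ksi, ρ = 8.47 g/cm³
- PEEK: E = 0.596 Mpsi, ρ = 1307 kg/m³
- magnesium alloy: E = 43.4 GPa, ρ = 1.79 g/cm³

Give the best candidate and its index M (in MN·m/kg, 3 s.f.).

magnesium alloy, M = 24.2 MN·m/kg

After converting to SI:
  nylon: E = 2.960 GPa, ρ = 1150 kg/m³
  brass: E = 103.7 GPa, ρ = 8470 kg/m³
  PEEK: E = 4.109 GPa, ρ = 1307 kg/m³
  magnesium alloy: E = 43.40 GPa, ρ = 1790 kg/m³
  magnesium alloy: M = 24.2 MN·m/kg
  brass: M = 12.2 MN·m/kg
  PEEK: M = 3.14 MN·m/kg
  nylon: M = 2.57 MN·m/kg
The maximum is for magnesium alloy.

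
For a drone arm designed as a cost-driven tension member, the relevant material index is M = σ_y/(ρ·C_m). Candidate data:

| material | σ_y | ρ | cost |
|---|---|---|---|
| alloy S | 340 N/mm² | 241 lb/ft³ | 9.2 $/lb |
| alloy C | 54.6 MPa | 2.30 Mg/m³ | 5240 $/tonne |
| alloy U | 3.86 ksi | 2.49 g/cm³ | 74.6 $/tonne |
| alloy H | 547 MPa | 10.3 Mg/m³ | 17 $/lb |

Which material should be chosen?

alloy U

Putting every candidate on a common basis:
  alloy S: σ_y = 340.0 MPa, ρ = 3860 kg/m³, cost = 20.28 $/kg
  alloy C: σ_y = 54.60 MPa, ρ = 2300 kg/m³, cost = 5.240 $/kg
  alloy U: σ_y = 26.61 MPa, ρ = 2490 kg/m³, cost = 0.07460 $/kg
  alloy H: σ_y = 547.0 MPa, ρ = 10300 kg/m³, cost = 37.48 $/kg
  alloy U: M = 143 kN·m per $
  alloy C: M = 4.53 kN·m per $
  alloy S: M = 4.34 kN·m per $
  alloy H: M = 1.42 kN·m per $
Highest index: alloy U.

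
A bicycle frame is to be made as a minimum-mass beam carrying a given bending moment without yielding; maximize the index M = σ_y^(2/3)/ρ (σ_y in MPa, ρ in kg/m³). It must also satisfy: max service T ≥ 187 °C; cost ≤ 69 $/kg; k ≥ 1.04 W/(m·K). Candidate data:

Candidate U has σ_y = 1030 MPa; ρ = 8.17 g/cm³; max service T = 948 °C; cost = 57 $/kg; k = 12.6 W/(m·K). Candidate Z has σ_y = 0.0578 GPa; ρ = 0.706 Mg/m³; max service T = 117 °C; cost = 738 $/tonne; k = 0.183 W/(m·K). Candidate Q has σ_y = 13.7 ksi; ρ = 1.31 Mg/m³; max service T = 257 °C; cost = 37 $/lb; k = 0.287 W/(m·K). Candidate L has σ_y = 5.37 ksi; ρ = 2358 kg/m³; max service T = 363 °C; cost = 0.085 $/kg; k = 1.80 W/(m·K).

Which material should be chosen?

Screen on constraints: max service T ≥ 187 °C; cost ≤ 69 $/kg; k ≥ 1.04 W/(m·K). Survivors: candidate U, candidate L.
After converting to SI:
  candidate U: σ_y = 1030 MPa, ρ = 8170 kg/m³
  candidate L: σ_y = 37.02 MPa, ρ = 2358 kg/m³
  candidate U: M = 12.5×10⁻³
  candidate L: M = 4.71×10⁻³
Highest index: candidate U.

candidate U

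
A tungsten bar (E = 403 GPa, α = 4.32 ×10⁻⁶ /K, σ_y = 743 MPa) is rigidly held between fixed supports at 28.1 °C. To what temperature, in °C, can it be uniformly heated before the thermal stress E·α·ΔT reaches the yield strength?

E·α·ΔT = 743.0 MPa ⇒ ΔT = 743.0 / (403.0×10³ × 4.32×10⁻⁶) = 426.8 K.
T = 28.1 + 426.8 = 454.9 °C.

455 °C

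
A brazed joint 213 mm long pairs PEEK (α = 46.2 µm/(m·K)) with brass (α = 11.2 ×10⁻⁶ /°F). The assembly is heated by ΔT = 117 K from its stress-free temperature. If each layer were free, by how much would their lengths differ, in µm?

brass: α = 11.2×10⁻⁶/°F × 9/5 = 20.2×10⁻⁶/K.
Δα = |46.2 − 20.2|×10⁻⁶/K = 26.0×10⁻⁶/K.
ΔL_mismatch = Δα·L·ΔT = 26.0×10⁻⁶ × 213.0 mm × 117.0 K = 649 µm.

649 µm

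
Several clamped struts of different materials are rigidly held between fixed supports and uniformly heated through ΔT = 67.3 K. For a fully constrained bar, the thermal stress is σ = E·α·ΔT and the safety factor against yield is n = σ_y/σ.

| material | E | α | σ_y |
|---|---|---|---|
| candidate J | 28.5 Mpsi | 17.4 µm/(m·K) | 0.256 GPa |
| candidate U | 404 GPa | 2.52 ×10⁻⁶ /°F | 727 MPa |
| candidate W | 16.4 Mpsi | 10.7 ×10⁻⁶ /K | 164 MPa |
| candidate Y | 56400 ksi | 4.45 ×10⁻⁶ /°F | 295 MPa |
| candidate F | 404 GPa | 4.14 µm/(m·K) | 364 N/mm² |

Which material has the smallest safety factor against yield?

In consistent units (E in GPa, α in ×10⁻⁶/K, σ_y in MPa):
  candidate J: E = 196.5, α = 17.4, σ_y = 256.0 → σ = 230 MPa, n = 1.11
  candidate U: E = 404.0, α = 4.54, σ_y = 727.0 → σ = 123 MPa, n = 5.89
  candidate W: E = 113.1, α = 10.7, σ_y = 164.0 → σ = 81.4 MPa, n = 2.01
  candidate Y: E = 388.9, α = 8.01, σ_y = 295.0 → σ = 210 MPa, n = 1.41
  candidate F: E = 404.0, α = 4.14, σ_y = 364.0 → σ = 113 MPa, n = 3.23
The minimum is candidate J at n = 1.11.

candidate J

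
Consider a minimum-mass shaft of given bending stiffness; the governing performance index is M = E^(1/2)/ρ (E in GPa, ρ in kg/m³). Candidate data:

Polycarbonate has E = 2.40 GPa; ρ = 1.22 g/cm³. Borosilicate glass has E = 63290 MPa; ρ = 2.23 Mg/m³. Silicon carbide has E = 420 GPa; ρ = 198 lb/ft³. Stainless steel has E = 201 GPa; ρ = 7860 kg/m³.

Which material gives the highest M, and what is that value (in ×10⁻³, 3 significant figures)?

silicon carbide, M = 6.46×10⁻³

Convert each candidate to consistent units, then evaluate M:
  polycarbonate: E = 2.400 GPa, ρ = 1220 kg/m³
  borosilicate glass: E = 63.29 GPa, ρ = 2230 kg/m³
  silicon carbide: E = 420.0 GPa, ρ = 3172 kg/m³
  stainless steel: E = 201.0 GPa, ρ = 7860 kg/m³
  silicon carbide: M = 6.46×10⁻³
  borosilicate glass: M = 3.57×10⁻³
  stainless steel: M = 1.80×10⁻³
  polycarbonate: M = 1.27×10⁻³
Highest index: silicon carbide.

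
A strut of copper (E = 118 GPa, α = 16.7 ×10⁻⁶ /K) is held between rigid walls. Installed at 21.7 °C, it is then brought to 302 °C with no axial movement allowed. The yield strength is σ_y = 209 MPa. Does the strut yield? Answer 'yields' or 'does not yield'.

ΔT = 280.3 K. Constrained thermal stress σ = E·α·ΔT = 118.0×10³ MPa × 16.7×10⁻⁶ × 280.3 = 552 MPa (compressive).
Compare to σ_y = 209 MPa: σ ≥ σ_y, so it yields.

yields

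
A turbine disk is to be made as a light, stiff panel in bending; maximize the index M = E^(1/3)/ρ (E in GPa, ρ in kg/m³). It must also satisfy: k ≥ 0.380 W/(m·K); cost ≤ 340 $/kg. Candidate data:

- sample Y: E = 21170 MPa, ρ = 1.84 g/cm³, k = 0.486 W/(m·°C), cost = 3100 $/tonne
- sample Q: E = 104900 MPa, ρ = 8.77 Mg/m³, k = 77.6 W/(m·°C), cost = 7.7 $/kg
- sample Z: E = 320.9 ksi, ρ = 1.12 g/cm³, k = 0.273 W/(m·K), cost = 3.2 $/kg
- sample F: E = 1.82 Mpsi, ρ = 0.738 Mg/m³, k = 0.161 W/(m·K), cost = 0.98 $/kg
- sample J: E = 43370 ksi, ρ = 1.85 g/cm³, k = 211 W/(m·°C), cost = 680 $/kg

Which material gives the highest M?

Screen on constraints: k ≥ 0.380 W/(m·K); cost ≤ 340 $/kg. Survivors: sample Y, sample Q.
Convert each candidate to consistent units, then evaluate M:
  sample Y: E = 21.17 GPa, ρ = 1840 kg/m³
  sample Q: E = 104.9 GPa, ρ = 8770 kg/m³
  sample Y: M = 1.50×10⁻³
  sample Q: M = 0.538×10⁻³
The maximum is for sample Y.

sample Y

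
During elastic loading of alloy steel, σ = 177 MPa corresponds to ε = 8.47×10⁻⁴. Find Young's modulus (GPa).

209 GPa

E = σ/ε = 177 MPa / 8.47×10⁻⁴ = 209000 MPa = 209 GPa.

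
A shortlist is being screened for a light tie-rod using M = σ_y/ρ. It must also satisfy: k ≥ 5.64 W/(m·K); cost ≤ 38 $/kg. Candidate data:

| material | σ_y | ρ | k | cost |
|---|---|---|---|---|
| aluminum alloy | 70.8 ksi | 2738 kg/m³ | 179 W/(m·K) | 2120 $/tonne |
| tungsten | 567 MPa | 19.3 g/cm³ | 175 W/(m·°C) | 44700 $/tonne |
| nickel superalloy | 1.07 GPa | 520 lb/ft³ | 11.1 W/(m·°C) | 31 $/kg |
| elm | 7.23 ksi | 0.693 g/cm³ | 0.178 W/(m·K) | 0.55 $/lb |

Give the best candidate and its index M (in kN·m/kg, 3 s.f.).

Screen on constraints: k ≥ 5.64 W/(m·K); cost ≤ 38 $/kg. Survivors: aluminum alloy, nickel superalloy.
After converting to SI:
  aluminum alloy: σ_y = 488.1 MPa, ρ = 2738 kg/m³
  nickel superalloy: σ_y = 1070 MPa, ρ = 8330 kg/m³
  aluminum alloy: M = 178 kN·m/kg
  nickel superalloy: M = 128 kN·m/kg
Highest index: aluminum alloy.

aluminum alloy, M = 178 kN·m/kg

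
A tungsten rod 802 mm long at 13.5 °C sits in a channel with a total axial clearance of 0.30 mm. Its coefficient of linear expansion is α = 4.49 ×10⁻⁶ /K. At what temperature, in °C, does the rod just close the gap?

96.8 °C

α·L₀·ΔT = 0.3 mm ⇒ ΔT = 0.3 / (4.49×10⁻⁶ × 802.0) = 83.31 K.
T = 13.5 + 83.31 = 96.81 °C.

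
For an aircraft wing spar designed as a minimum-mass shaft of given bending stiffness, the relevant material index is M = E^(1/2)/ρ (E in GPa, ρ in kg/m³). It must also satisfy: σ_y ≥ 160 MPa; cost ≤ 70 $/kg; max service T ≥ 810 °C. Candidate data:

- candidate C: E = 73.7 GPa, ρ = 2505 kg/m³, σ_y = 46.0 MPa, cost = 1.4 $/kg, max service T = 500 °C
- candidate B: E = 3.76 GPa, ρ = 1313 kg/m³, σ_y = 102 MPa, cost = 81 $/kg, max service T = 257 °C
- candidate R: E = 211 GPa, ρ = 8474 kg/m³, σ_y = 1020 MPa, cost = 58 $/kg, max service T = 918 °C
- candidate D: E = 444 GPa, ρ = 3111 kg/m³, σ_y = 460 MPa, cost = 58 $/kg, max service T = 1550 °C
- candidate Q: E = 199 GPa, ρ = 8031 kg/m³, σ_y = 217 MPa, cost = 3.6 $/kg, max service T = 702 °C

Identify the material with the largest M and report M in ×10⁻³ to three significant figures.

Screen on constraints: σ_y ≥ 160 MPa; cost ≤ 70 $/kg; max service T ≥ 810 °C. Survivors: candidate R, candidate D.
Computing M directly (units already consistent):
  candidate D: M = 6.77×10⁻³
  candidate R: M = 1.71×10⁻³
Highest index: candidate D.

candidate D, M = 6.77×10⁻³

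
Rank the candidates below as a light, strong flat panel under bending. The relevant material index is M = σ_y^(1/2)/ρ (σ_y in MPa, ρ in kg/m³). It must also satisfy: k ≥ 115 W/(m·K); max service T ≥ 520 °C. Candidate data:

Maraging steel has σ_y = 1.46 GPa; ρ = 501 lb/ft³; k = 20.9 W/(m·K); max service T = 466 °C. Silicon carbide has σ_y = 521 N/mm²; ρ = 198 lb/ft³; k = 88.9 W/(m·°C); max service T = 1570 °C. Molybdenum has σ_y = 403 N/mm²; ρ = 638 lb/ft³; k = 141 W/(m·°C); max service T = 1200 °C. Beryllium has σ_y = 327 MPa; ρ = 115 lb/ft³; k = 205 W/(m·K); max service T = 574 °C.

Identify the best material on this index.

Screen on constraints: k ≥ 115 W/(m·K); max service T ≥ 520 °C. Survivors: molybdenum, beryllium.
Convert each candidate to consistent units, then evaluate M:
  molybdenum: σ_y = 403.0 MPa, ρ = 10220 kg/m³
  beryllium: σ_y = 327.0 MPa, ρ = 1842 kg/m³
  beryllium: M = 9.82×10⁻³
  molybdenum: M = 1.96×10⁻³
Beryllium has the largest M.

beryllium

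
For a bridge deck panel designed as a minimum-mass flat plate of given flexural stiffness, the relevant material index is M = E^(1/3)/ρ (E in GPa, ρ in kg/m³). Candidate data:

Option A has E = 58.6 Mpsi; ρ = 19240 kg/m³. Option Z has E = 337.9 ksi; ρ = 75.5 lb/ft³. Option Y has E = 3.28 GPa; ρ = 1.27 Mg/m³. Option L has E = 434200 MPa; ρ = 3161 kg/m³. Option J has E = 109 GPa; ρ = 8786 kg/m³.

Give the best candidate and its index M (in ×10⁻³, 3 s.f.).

Putting every candidate on a common basis:
  option A: E = 404.0 GPa, ρ = 19240 kg/m³
  option Z: E = 2.330 GPa, ρ = 1209 kg/m³
  option Y: E = 3.280 GPa, ρ = 1270 kg/m³
  option L: E = 434.2 GPa, ρ = 3161 kg/m³
  option J: E = 109.0 GPa, ρ = 8786 kg/m³
  option L: M = 2.40×10⁻³
  option Y: M = 1.17×10⁻³
  option Z: M = 1.10×10⁻³
  option J: M = 0.544×10⁻³
  option A: M = 0.384×10⁻³
Option L has the largest M.

option L, M = 2.40×10⁻³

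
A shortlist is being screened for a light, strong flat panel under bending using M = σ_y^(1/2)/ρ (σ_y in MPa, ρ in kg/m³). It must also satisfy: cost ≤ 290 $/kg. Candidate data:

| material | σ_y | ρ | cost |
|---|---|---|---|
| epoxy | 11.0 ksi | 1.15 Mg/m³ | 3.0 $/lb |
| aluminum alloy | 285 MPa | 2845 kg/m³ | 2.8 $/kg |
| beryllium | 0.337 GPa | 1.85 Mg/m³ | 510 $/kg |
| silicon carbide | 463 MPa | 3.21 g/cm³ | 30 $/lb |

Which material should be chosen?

Screen on constraints: cost ≤ 290 $/kg. Survivors: epoxy, aluminum alloy, silicon carbide.
Putting every candidate on a common basis:
  epoxy: σ_y = 75.84 MPa, ρ = 1150 kg/m³
  aluminum alloy: σ_y = 285.0 MPa, ρ = 2845 kg/m³
  silicon carbide: σ_y = 463.0 MPa, ρ = 3210 kg/m³
  epoxy: M = 7.57×10⁻³
  silicon carbide: M = 6.70×10⁻³
  aluminum alloy: M = 5.93×10⁻³
The maximum is for epoxy.

epoxy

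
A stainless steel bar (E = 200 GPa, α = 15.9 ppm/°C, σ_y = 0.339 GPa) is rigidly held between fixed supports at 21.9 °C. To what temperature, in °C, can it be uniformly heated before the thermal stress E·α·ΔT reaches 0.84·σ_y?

111 °C

σ_y = 0.339 GPa = 339.0 MPa.
E·α·ΔT = 284.8 MPa ⇒ ΔT = 284.8 / (200.0×10³ × 15.9×10⁻⁶) = 89.55 K.
T = 21.9 + 89.55 = 111.4 °C.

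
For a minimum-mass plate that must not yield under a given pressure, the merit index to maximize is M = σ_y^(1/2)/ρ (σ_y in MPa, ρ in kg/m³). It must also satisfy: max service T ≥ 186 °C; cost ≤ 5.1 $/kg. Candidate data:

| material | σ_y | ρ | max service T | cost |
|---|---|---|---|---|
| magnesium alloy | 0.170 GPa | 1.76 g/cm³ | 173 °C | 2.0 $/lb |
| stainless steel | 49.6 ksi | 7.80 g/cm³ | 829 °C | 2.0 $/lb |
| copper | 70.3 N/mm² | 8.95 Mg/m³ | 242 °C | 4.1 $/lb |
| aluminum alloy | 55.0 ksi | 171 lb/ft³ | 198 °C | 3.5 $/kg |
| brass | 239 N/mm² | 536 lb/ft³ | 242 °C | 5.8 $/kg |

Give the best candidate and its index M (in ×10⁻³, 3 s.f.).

aluminum alloy, M = 7.11×10⁻³

Screen on constraints: max service T ≥ 186 °C; cost ≤ 5.1 $/kg. Survivors: stainless steel, aluminum alloy.
Normalizing units and computing the index:
  stainless steel: σ_y = 342.0 MPa, ρ = 7800 kg/m³
  aluminum alloy: σ_y = 379.2 MPa, ρ = 2739 kg/m³
  aluminum alloy: M = 7.11×10⁻³
  stainless steel: M = 2.37×10⁻³
Aluminum alloy has the largest M.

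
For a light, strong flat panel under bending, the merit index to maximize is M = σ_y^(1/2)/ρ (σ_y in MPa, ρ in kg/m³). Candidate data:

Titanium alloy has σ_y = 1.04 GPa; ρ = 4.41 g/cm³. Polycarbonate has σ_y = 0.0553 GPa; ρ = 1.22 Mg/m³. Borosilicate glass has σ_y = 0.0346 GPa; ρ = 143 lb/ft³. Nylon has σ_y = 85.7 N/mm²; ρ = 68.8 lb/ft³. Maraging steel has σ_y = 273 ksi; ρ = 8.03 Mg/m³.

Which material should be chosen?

nylon

Putting every candidate on a common basis:
  titanium alloy: σ_y = 1040 MPa, ρ = 4410 kg/m³
  polycarbonate: σ_y = 55.30 MPa, ρ = 1220 kg/m³
  borosilicate glass: σ_y = 34.60 MPa, ρ = 2291 kg/m³
  nylon: σ_y = 85.70 MPa, ρ = 1102 kg/m³
  maraging steel: σ_y = 1882 MPa, ρ = 8030 kg/m³
  nylon: M = 8.40×10⁻³
  titanium alloy: M = 7.31×10⁻³
  polycarbonate: M = 6.10×10⁻³
  maraging steel: M = 5.40×10⁻³
  borosilicate glass: M = 2.57×10⁻³
Nylon ranks first.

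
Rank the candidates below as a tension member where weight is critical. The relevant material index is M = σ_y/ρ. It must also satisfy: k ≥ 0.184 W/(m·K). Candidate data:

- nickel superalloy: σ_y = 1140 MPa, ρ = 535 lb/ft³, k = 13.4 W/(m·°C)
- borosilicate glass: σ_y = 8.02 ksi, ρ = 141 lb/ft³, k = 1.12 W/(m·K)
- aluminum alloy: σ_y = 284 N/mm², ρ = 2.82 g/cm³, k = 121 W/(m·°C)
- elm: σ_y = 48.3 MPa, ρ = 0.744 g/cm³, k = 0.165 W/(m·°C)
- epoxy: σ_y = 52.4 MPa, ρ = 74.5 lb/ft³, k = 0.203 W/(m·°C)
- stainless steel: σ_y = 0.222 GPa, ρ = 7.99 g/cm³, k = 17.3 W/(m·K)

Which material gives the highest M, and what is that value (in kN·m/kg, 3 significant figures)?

nickel superalloy, M = 133 kN·m/kg

Screen on constraints: k ≥ 0.184 W/(m·K). Survivors: nickel superalloy, borosilicate glass, aluminum alloy, epoxy, stainless steel.
Convert each candidate to consistent units, then evaluate M:
  nickel superalloy: σ_y = 1140 MPa, ρ = 8570 kg/m³
  borosilicate glass: σ_y = 55.30 MPa, ρ = 2259 kg/m³
  aluminum alloy: σ_y = 284.0 MPa, ρ = 2820 kg/m³
  epoxy: σ_y = 52.40 MPa, ρ = 1193 kg/m³
  stainless steel: σ_y = 222.0 MPa, ρ = 7990 kg/m³
  nickel superalloy: M = 133 kN·m/kg
  aluminum alloy: M = 101 kN·m/kg
  epoxy: M = 43.9 kN·m/kg
  stainless steel: M = 27.8 kN·m/kg
  borosilicate glass: M = 24.5 kN·m/kg
Nickel superalloy ranks first.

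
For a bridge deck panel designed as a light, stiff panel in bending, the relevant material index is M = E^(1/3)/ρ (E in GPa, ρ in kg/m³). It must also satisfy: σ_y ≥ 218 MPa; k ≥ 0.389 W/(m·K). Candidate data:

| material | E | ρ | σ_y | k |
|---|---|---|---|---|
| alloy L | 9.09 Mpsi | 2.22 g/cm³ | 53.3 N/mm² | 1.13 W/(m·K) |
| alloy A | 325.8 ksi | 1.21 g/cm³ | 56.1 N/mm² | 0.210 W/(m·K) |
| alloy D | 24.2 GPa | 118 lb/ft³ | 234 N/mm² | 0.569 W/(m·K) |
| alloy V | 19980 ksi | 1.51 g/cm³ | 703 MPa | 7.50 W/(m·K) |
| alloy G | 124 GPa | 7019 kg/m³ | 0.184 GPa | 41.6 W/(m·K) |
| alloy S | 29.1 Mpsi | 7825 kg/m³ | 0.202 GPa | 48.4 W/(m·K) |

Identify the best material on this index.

alloy V

Screen on constraints: σ_y ≥ 218 MPa; k ≥ 0.389 W/(m·K). Survivors: alloy D, alloy V.
After converting to SI:
  alloy D: E = 24.20 GPa, ρ = 1890 kg/m³
  alloy V: E = 137.8 GPa, ρ = 1510 kg/m³
  alloy V: M = 3.42×10⁻³
  alloy D: M = 1.53×10⁻³
Alloy V has the largest M.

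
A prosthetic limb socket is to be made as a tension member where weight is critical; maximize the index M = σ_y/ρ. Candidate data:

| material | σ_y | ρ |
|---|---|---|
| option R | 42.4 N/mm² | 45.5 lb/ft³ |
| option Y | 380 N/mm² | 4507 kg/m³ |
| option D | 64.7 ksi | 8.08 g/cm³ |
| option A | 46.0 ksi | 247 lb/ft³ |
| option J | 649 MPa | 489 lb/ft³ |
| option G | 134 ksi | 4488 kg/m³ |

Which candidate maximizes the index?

option G

In SI units:
  option R: σ_y = 42.40 MPa, ρ = 728.8 kg/m³
  option Y: σ_y = 380.0 MPa, ρ = 4507 kg/m³
  option D: σ_y = 446.1 MPa, ρ = 8080 kg/m³
  option A: σ_y = 317.2 MPa, ρ = 3957 kg/m³
  option J: σ_y = 649.0 MPa, ρ = 7833 kg/m³
  option G: σ_y = 923.9 MPa, ρ = 4488 kg/m³
  option G: M = 206 kN·m/kg
  option Y: M = 84.3 kN·m/kg
  option J: M = 82.9 kN·m/kg
  option A: M = 80.2 kN·m/kg
  option R: M = 58.2 kN·m/kg
  option D: M = 55.2 kN·m/kg
Option G has the largest M.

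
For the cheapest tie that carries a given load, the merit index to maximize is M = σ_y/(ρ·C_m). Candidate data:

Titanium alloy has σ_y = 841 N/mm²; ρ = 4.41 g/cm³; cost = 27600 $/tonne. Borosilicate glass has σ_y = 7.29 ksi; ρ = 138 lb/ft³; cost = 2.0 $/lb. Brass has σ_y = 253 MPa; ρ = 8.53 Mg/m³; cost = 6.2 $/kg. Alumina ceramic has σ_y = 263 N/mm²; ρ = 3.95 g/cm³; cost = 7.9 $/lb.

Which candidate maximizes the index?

titanium alloy

In SI units:
  titanium alloy: σ_y = 841.0 MPa, ρ = 4410 kg/m³, cost = 27.60 $/kg
  borosilicate glass: σ_y = 50.26 MPa, ρ = 2211 kg/m³, cost = 4.409 $/kg
  brass: σ_y = 253.0 MPa, ρ = 8530 kg/m³, cost = 6.200 $/kg
  alumina ceramic: σ_y = 263.0 MPa, ρ = 3950 kg/m³, cost = 17.42 $/kg
  titanium alloy: M = 6.91 kN·m per $
  borosilicate glass: M = 5.16 kN·m per $
  brass: M = 4.78 kN·m per $
  alumina ceramic: M = 3.82 kN·m per $
Highest index: titanium alloy.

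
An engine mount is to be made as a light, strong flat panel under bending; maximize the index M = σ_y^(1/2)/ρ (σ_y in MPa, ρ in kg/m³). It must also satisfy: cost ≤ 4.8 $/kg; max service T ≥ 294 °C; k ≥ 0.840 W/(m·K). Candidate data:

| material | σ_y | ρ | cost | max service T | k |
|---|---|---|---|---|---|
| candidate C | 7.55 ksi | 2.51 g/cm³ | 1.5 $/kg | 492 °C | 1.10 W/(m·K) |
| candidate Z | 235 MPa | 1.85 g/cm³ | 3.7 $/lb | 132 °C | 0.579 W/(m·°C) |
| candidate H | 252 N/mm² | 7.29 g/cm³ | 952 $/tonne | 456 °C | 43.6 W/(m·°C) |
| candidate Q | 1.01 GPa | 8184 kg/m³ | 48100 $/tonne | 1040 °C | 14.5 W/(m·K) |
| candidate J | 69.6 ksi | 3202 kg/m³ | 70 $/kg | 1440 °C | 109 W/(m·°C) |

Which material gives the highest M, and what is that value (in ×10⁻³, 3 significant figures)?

candidate C, M = 2.87×10⁻³

Screen on constraints: cost ≤ 4.8 $/kg; max service T ≥ 294 °C; k ≥ 0.840 W/(m·K). Survivors: candidate C, candidate H.
Convert each candidate to consistent units, then evaluate M:
  candidate C: σ_y = 52.06 MPa, ρ = 2510 kg/m³
  candidate H: σ_y = 252.0 MPa, ρ = 7290 kg/m³
  candidate C: M = 2.87×10⁻³
  candidate H: M = 2.18×10⁻³
The maximum is for candidate C.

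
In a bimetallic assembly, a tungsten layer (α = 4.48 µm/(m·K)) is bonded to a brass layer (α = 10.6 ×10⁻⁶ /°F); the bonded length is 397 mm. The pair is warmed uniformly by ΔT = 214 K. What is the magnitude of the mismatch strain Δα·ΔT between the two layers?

brass: α = 10.6×10⁻⁶/°F × 9/5 = 19.1×10⁻⁶/K.
Δα = |4.48 − 19.1|×10⁻⁶/K = 14.6×10⁻⁶/K.
Mismatch strain = Δα·ΔT = 14.6×10⁻⁶ × 214.0 = 3.12×10⁻³.

3.12×10⁻³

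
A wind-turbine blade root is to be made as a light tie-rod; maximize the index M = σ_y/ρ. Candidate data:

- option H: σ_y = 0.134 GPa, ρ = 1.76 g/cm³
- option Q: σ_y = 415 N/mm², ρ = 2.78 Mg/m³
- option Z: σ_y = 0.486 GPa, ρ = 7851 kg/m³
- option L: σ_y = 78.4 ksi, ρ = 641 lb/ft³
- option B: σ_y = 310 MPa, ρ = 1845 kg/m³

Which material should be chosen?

option B

After converting to SI:
  option H: σ_y = 134.0 MPa, ρ = 1760 kg/m³
  option Q: σ_y = 415.0 MPa, ρ = 2780 kg/m³
  option Z: σ_y = 486.0 MPa, ρ = 7851 kg/m³
  option L: σ_y = 540.5 MPa, ρ = 10270 kg/m³
  option B: σ_y = 310.0 MPa, ρ = 1845 kg/m³
  option B: M = 168 kN·m/kg
  option Q: M = 149 kN·m/kg
  option H: M = 76.1 kN·m/kg
  option Z: M = 61.9 kN·m/kg
  option L: M = 52.6 kN·m/kg
Option B has the largest M.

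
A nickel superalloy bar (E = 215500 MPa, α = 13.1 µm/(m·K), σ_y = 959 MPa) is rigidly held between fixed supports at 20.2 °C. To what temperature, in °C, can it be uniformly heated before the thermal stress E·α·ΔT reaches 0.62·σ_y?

E = 215500 MPa = 215.5 GPa.
E·α·ΔT = 594.6 MPa ⇒ ΔT = 594.6 / (215.5×10³ × 13.1×10⁻⁶) = 210.6 K.
T = 20.2 + 210.6 = 230.8 °C.

231 °C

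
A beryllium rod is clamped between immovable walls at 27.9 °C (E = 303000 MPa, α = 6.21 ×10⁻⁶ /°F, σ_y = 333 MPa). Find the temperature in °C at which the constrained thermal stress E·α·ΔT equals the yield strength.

126 °C

E = 303000 MPa = 303.0 GPa.
α = 6.21×10⁻⁶/°F × 9/5 = 11.2×10⁻⁶/K.
E·α·ΔT = 333.0 MPa ⇒ ΔT = 333.0 / (303.0×10³ × 11.2×10⁻⁶) = 98.32 K.
T = 27.9 + 98.32 = 126.2 °C.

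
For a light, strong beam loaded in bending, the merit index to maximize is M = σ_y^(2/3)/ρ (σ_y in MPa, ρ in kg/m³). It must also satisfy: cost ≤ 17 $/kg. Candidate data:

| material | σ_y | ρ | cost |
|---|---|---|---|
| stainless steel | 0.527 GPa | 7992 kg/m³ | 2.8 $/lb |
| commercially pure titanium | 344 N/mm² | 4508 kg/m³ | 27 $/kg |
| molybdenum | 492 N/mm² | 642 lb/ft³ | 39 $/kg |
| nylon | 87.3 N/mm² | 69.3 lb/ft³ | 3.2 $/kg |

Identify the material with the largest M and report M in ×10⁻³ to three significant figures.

Screen on constraints: cost ≤ 17 $/kg. Survivors: stainless steel, nylon.
Putting every candidate on a common basis:
  stainless steel: σ_y = 527.0 MPa, ρ = 7992 kg/m³
  nylon: σ_y = 87.30 MPa, ρ = 1110 kg/m³
  nylon: M = 17.7×10⁻³
  stainless steel: M = 8.16×10⁻³
Highest index: nylon.

nylon, M = 17.7×10⁻³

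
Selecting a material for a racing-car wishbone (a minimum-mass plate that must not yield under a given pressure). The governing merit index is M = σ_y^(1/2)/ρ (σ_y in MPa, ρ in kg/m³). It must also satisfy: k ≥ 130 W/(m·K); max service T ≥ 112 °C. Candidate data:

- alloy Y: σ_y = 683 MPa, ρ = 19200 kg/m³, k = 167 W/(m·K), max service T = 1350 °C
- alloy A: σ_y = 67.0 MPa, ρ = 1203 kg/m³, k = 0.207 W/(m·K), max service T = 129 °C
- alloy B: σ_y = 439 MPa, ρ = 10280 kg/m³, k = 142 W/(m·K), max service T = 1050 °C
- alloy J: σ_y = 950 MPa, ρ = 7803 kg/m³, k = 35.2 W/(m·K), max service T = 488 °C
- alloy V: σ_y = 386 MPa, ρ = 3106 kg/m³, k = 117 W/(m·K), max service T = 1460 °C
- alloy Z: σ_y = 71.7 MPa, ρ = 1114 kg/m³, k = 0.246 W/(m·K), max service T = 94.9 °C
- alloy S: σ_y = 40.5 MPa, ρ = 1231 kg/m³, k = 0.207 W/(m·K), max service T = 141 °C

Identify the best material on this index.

alloy B

Screen on constraints: k ≥ 130 W/(m·K); max service T ≥ 112 °C. Survivors: alloy Y, alloy B.
Per-candidate index values:
  alloy B: M = 2.04×10⁻³
  alloy Y: M = 1.36×10⁻³
Highest index: alloy B.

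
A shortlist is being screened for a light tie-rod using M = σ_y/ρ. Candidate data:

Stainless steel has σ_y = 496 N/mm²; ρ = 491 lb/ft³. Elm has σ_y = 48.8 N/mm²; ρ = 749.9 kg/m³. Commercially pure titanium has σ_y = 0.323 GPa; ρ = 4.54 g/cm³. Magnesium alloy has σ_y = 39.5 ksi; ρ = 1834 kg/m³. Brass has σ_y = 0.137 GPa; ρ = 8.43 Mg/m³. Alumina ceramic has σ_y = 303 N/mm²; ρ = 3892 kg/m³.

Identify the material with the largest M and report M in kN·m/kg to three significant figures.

magnesium alloy, M = 148 kN·m/kg

Normalizing units and computing the index:
  stainless steel: σ_y = 496.0 MPa, ρ = 7865 kg/m³
  elm: σ_y = 48.80 MPa, ρ = 749.9 kg/m³
  commercially pure titanium: σ_y = 323.0 MPa, ρ = 4540 kg/m³
  magnesium alloy: σ_y = 272.3 MPa, ρ = 1834 kg/m³
  brass: σ_y = 137.0 MPa, ρ = 8430 kg/m³
  alumina ceramic: σ_y = 303.0 MPa, ρ = 3892 kg/m³
  magnesium alloy: M = 148 kN·m/kg
  alumina ceramic: M = 77.9 kN·m/kg
  commercially pure titanium: M = 71.1 kN·m/kg
  elm: M = 65.1 kN·m/kg
  stainless steel: M = 63.1 kN·m/kg
  brass: M = 16.3 kN·m/kg
Highest index: magnesium alloy.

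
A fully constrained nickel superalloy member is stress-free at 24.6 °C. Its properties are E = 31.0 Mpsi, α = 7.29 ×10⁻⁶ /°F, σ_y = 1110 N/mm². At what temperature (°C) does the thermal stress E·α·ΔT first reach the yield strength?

E = 31.0 Mpsi = 213.7 GPa.
α = 7.29×10⁻⁶/°F × 9/5 = 13.1×10⁻⁶/K.
σ_y = 1110 N/mm² = 1110 MPa.
E·α·ΔT = 1110 MPa ⇒ ΔT = 1110 / (213.7×10³ × 13.1×10⁻⁶) = 395.8 K.
T = 24.6 + 395.8 = 420.4 °C.

420 °C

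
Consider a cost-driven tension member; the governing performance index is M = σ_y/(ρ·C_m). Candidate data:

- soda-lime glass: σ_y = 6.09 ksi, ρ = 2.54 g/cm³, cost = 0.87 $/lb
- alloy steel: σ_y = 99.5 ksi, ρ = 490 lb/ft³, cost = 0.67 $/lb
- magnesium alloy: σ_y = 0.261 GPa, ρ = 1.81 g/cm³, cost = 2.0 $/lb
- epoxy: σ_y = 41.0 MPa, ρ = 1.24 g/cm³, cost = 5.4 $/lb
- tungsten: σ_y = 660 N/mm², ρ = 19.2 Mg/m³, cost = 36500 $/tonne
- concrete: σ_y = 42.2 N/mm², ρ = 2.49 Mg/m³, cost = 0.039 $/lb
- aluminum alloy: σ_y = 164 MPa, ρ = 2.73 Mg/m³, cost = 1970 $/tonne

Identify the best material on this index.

Putting every candidate on a common basis:
  soda-lime glass: σ_y = 41.99 MPa, ρ = 2540 kg/m³, cost = 1.918 $/kg
  alloy steel: σ_y = 686.0 MPa, ρ = 7849 kg/m³, cost = 1.477 $/kg
  magnesium alloy: σ_y = 261.0 MPa, ρ = 1810 kg/m³, cost = 4.409 $/kg
  epoxy: σ_y = 41.00 MPa, ρ = 1240 kg/m³, cost = 11.90 $/kg
  tungsten: σ_y = 660.0 MPa, ρ = 19200 kg/m³, cost = 36.50 $/kg
  concrete: σ_y = 42.20 MPa, ρ = 2490 kg/m³, cost = 0.08598 $/kg
  aluminum alloy: σ_y = 164.0 MPa, ρ = 2730 kg/m³, cost = 1.970 $/kg
  concrete: M = 197 kN·m per $
  alloy steel: M = 59.2 kN·m per $
  magnesium alloy: M = 32.7 kN·m per $
  aluminum alloy: M = 30.5 kN·m per $
  soda-lime glass: M = 8.62 kN·m per $
  epoxy: M = 2.78 kN·m per $
  tungsten: M = 0.942 kN·m per $
Highest index: concrete.

concrete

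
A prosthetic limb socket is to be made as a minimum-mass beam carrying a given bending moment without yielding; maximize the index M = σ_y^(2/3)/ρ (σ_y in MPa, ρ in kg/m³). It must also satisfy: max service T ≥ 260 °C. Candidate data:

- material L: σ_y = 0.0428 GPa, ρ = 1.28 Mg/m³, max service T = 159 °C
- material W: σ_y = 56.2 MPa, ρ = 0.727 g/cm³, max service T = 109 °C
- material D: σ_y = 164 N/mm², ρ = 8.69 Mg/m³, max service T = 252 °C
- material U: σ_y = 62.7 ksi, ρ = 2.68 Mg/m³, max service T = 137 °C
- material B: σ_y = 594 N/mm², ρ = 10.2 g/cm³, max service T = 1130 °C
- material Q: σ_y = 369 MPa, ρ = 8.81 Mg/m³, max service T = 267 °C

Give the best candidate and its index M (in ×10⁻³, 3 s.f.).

material B, M = 6.93×10⁻³

Screen on constraints: max service T ≥ 260 °C. Survivors: material B, material Q.
Putting every candidate on a common basis:
  material B: σ_y = 594.0 MPa, ρ = 10200 kg/m³
  material Q: σ_y = 369.0 MPa, ρ = 8810 kg/m³
  material B: M = 6.93×10⁻³
  material Q: M = 5.84×10⁻³
Material B has the largest M.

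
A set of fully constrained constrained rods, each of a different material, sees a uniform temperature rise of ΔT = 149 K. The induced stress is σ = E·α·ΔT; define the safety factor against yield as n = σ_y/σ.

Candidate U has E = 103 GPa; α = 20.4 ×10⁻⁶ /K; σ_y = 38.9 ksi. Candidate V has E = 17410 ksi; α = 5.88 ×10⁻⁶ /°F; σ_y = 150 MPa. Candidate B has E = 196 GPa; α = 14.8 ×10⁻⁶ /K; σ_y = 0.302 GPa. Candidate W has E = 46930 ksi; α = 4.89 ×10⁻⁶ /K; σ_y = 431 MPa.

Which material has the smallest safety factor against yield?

candidate B

In consistent units (E in GPa, α in ×10⁻⁶/K, σ_y in MPa):
  candidate U: E = 103.0, α = 20.4, σ_y = 268.2 → σ = 313 MPa, n = 0.857
  candidate V: E = 120.0, α = 10.6, σ_y = 150.0 → σ = 189 MPa, n = 0.792
  candidate B: E = 196.0, α = 14.8, σ_y = 302.0 → σ = 432 MPa, n = 0.699
  candidate W: E = 323.6, α = 4.89, σ_y = 431.0 → σ = 236 MPa, n = 1.83
Smallest n: candidate B with n = 0.699.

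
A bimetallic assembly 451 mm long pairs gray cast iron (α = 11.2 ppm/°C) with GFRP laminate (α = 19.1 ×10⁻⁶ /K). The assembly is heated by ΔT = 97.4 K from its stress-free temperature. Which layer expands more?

α(gray cast iron) = 11.2×10⁻⁶/K vs α(GFRP laminate) = 19.1×10⁻⁶/K.
Higher α expands more for the same ΔT: GFRP laminate.

GFRP laminate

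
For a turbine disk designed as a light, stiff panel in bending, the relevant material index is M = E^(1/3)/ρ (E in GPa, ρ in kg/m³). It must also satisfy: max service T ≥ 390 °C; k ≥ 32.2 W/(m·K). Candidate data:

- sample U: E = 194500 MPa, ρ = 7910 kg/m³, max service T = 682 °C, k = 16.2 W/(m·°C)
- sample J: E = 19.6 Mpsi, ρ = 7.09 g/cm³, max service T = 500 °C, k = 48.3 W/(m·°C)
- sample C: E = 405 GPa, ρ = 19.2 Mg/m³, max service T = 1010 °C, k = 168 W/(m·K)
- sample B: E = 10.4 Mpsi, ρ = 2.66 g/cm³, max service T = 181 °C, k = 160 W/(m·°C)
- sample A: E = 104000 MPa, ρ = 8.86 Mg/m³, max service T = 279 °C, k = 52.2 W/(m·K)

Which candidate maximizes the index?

sample J

Screen on constraints: max service T ≥ 390 °C; k ≥ 32.2 W/(m·K). Survivors: sample J, sample C.
In SI units:
  sample J: E = 135.1 GPa, ρ = 7090 kg/m³
  sample C: E = 405.0 GPa, ρ = 19200 kg/m³
  sample J: M = 0.724×10⁻³
  sample C: M = 0.385×10⁻³
Highest index: sample J.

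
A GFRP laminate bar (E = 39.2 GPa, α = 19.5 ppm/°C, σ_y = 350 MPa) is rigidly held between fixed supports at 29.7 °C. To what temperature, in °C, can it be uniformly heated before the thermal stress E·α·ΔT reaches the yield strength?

E·α·ΔT = 350.0 MPa ⇒ ΔT = 350.0 / (39.20×10³ × 19.5×10⁻⁶) = 457.9 K.
T = 29.7 + 457.9 = 487.6 °C.

488 °C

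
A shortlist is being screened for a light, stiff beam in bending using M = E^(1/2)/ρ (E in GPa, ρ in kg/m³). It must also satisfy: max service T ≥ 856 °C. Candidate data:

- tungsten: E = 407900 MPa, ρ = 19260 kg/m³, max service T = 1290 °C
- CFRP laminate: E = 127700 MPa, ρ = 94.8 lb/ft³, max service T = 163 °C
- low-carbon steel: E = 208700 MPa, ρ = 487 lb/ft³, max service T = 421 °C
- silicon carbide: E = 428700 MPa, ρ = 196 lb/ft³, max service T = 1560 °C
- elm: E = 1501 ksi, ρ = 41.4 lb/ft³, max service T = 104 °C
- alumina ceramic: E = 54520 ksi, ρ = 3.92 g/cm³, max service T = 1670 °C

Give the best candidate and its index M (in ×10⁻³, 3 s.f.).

silicon carbide, M = 6.59×10⁻³

Screen on constraints: max service T ≥ 856 °C. Survivors: tungsten, silicon carbide, alumina ceramic.
Putting every candidate on a common basis:
  tungsten: E = 407.9 GPa, ρ = 19260 kg/m³
  silicon carbide: E = 428.7 GPa, ρ = 3140 kg/m³
  alumina ceramic: E = 375.9 GPa, ρ = 3920 kg/m³
  silicon carbide: M = 6.59×10⁻³
  alumina ceramic: M = 4.95×10⁻³
  tungsten: M = 1.05×10⁻³
Silicon carbide ranks first.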